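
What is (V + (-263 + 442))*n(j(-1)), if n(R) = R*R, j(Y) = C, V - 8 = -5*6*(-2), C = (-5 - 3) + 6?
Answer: 988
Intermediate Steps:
C = -2 (C = -8 + 6 = -2)
V = 68 (V = 8 - 5*6*(-2) = 8 - 1*30*(-2) = 8 - 30*(-2) = 8 + 60 = 68)
j(Y) = -2
n(R) = R**2
(V + (-263 + 442))*n(j(-1)) = (68 + (-263 + 442))*(-2)**2 = (68 + 179)*4 = 247*4 = 988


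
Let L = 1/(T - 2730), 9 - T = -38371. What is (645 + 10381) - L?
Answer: 393076899/35650 ≈ 11026.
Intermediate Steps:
T = 38380 (T = 9 - 1*(-38371) = 9 + 38371 = 38380)
L = 1/35650 (L = 1/(38380 - 2730) = 1/35650 ≈ 2.8051e-5)
(645 + 10381) - L = (645 + 10381) - 1*1/35650 = 11026 - 1/35650 = 393076899/35650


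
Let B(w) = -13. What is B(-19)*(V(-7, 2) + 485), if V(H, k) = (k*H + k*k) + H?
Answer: -6084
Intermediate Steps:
V(H, k) = H + k² + H*k (V(H, k) = (H*k + k²) + H = (k² + H*k) + H = H + k² + H*k)
B(-19)*(V(-7, 2) + 485) = -13*((-7 + 2² - 7*2) + 485) = -13*((-7 + 4 - 14) + 485) = -13*(-17 + 485) = -13*468 = -6084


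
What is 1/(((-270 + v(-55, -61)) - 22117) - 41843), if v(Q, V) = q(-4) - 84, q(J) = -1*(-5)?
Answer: -1/64309 ≈ -1.5550e-5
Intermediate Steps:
q(J) = 5
v(Q, V) = -79 (v(Q, V) = 5 - 84 = -79)
1/(((-270 + v(-55, -61)) - 22117) - 41843) = 1/(((-270 - 79) - 22117) - 41843) = 1/((-349 - 22117) - 41843) = 1/(-22466 - 41843) = 1/(-64309) = -1/64309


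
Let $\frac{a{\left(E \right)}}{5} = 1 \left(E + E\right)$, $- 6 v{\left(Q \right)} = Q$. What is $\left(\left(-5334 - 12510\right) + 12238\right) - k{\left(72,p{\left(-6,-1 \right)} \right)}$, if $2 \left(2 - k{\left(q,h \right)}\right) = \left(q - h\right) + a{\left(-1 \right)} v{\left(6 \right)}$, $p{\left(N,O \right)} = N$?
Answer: $-5564$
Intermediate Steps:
$v{\left(Q \right)} = - \frac{Q}{6}$
$a{\left(E \right)} = 10 E$ ($a{\left(E \right)} = 5 \cdot 1 \left(E + E\right) = 5 \cdot 1 \cdot 2 E = 5 \cdot 2 E = 10 E$)
$k{\left(q,h \right)} = -3 + \frac{h}{2} - \frac{q}{2}$ ($k{\left(q,h \right)} = 2 - \frac{\left(q - h\right) + 10 \left(-1\right) \left(\left(- \frac{1}{6}\right) 6\right)}{2} = 2 - \frac{\left(q - h\right) - -10}{2} = 2 - \frac{\left(q - h\right) + 10}{2} = 2 - \frac{10 + q - h}{2} = 2 - \left(5 + \frac{q}{2} - \frac{h}{2}\right) = -3 + \frac{h}{2} - \frac{q}{2}$)
$\left(\left(-5334 - 12510\right) + 12238\right) - k{\left(72,p{\left(-6,-1 \right)} \right)} = \left(\left(-5334 - 12510\right) + 12238\right) - \left(-3 + \frac{1}{2} \left(-6\right) - 36\right) = \left(-17844 + 12238\right) - \left(-3 - 3 - 36\right) = -5606 - -42 = -5606 + 42 = -5564$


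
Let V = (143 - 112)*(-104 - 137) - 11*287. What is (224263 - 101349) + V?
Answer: 112286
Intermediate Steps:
V = -10628 (V = 31*(-241) - 3157 = -7471 - 3157 = -10628)
(224263 - 101349) + V = (224263 - 101349) - 10628 = 122914 - 10628 = 112286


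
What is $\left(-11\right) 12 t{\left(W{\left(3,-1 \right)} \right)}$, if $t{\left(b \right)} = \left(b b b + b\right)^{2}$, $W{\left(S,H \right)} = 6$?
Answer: $-6505488$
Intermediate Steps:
$t{\left(b \right)} = \left(b + b^{3}\right)^{2}$ ($t{\left(b \right)} = \left(b^{2} b + b\right)^{2} = \left(b^{3} + b\right)^{2} = \left(b + b^{3}\right)^{2}$)
$\left(-11\right) 12 t{\left(W{\left(3,-1 \right)} \right)} = \left(-11\right) 12 \cdot 6^{2} \left(1 + 6^{2}\right)^{2} = - 132 \cdot 36 \left(1 + 36\right)^{2} = - 132 \cdot 36 \cdot 37^{2} = - 132 \cdot 36 \cdot 1369 = \left(-132\right) 49284 = -6505488$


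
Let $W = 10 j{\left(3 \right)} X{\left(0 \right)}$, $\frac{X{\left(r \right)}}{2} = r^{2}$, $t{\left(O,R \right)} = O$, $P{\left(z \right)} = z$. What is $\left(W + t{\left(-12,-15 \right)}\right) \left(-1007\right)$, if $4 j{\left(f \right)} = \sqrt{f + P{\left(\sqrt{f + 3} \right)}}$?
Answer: $12084$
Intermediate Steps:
$X{\left(r \right)} = 2 r^{2}$
$j{\left(f \right)} = \frac{\sqrt{f + \sqrt{3 + f}}}{4}$ ($j{\left(f \right)} = \frac{\sqrt{f + \sqrt{f + 3}}}{4} = \frac{\sqrt{f + \sqrt{3 + f}}}{4}$)
$W = 0$ ($W = 10 \frac{\sqrt{3 + \sqrt{3 + 3}}}{4} \cdot 2 \cdot 0^{2} = 10 \frac{\sqrt{3 + \sqrt{6}}}{4} \cdot 2 \cdot 0 = \frac{5 \sqrt{3 + \sqrt{6}}}{2} \cdot 0 = 0$)
$\left(W + t{\left(-12,-15 \right)}\right) \left(-1007\right) = \left(0 - 12\right) \left(-1007\right) = \left(-12\right) \left(-1007\right) = 12084$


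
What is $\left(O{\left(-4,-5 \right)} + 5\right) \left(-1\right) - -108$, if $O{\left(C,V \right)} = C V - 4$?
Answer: $87$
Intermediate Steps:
$O{\left(C,V \right)} = -4 + C V$ ($O{\left(C,V \right)} = C V - 4 = -4 + C V$)
$\left(O{\left(-4,-5 \right)} + 5\right) \left(-1\right) - -108 = \left(\left(-4 - -20\right) + 5\right) \left(-1\right) - -108 = \left(\left(-4 + 20\right) + 5\right) \left(-1\right) + 108 = \left(16 + 5\right) \left(-1\right) + 108 = 21 \left(-1\right) + 108 = -21 + 108 = 87$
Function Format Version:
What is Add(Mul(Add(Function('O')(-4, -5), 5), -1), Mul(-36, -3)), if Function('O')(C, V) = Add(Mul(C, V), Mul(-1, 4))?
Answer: 87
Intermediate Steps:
Function('O')(C, V) = Add(-4, Mul(C, V)) (Function('O')(C, V) = Add(Mul(C, V), -4) = Add(-4, Mul(C, V)))
Add(Mul(Add(Function('O')(-4, -5), 5), -1), Mul(-36, -3)) = Add(Mul(Add(Add(-4, Mul(-4, -5)), 5), -1), Mul(-36, -3)) = Add(Mul(Add(Add(-4, 20), 5), -1), 108) = Add(Mul(Add(16, 5), -1), 108) = Add(Mul(21, -1), 108) = Add(-21, 108) = 87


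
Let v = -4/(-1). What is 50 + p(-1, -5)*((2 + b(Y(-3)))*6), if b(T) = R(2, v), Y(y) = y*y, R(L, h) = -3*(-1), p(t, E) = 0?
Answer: 50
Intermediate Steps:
v = 4 (v = -4*(-1) = -1*(-4) = 4)
R(L, h) = 3
Y(y) = y²
b(T) = 3
50 + p(-1, -5)*((2 + b(Y(-3)))*6) = 50 + 0*((2 + 3)*6) = 50 + 0*(5*6) = 50 + 0*30 = 50 + 0 = 50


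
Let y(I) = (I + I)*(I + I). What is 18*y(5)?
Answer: 1800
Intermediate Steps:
y(I) = 4*I**2 (y(I) = (2*I)*(2*I) = 4*I**2)
18*y(5) = 18*(4*5**2) = 18*(4*25) = 18*100 = 1800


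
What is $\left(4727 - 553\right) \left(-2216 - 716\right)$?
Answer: $-12238168$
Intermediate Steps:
$\left(4727 - 553\right) \left(-2216 - 716\right) = 4174 \left(-2932\right) = -12238168$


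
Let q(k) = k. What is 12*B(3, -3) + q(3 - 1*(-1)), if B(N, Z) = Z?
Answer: -32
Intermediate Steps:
12*B(3, -3) + q(3 - 1*(-1)) = 12*(-3) + (3 - 1*(-1)) = -36 + (3 + 1) = -36 + 4 = -32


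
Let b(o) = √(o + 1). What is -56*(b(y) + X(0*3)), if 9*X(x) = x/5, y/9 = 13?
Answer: -56*√118 ≈ -608.32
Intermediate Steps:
y = 117 (y = 9*13 = 117)
X(x) = x/45 (X(x) = (x/5)/9 = x/45)
b(o) = √(1 + o)
-56*(b(y) + X(0*3)) = -56*(√(1 + 117) + (0*3)/45) = -56*(√118 + (1/45)*0) = -56*(√118 + 0) = -56*√118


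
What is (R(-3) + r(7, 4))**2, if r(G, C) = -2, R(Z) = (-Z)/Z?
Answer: 9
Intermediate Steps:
R(Z) = -1
(R(-3) + r(7, 4))**2 = (-1 - 2)**2 = (-3)**2 = 9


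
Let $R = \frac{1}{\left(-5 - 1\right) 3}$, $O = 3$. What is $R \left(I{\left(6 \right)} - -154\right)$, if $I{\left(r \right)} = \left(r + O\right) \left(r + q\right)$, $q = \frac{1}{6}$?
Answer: $- \frac{419}{36} \approx -11.639$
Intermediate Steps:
$q = \frac{1}{6} \approx 0.16667$
$I{\left(r \right)} = \left(3 + r\right) \left(\frac{1}{6} + r\right)$ ($I{\left(r \right)} = \left(r + 3\right) \left(r + \frac{1}{6}\right) = \left(3 + r\right) \left(\frac{1}{6} + r\right)$)
$R = - \frac{1}{18}$ ($R = \frac{1}{\left(-6\right) 3} = \frac{1}{-18} = - \frac{1}{18} \approx -0.055556$)
$R \left(I{\left(6 \right)} - -154\right) = - \frac{\left(\frac{1}{2} + 6^{2} + \frac{19}{6} \cdot 6\right) - -154}{18} = - \frac{\left(\frac{1}{2} + 36 + 19\right) + 154}{18} = - \frac{\frac{111}{2} + 154}{18} = \left(- \frac{1}{18}\right) \frac{419}{2} = - \frac{419}{36}$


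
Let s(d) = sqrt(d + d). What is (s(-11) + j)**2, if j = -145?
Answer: (145 - I*sqrt(22))**2 ≈ 21003.0 - 1360.2*I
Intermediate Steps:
s(d) = sqrt(2)*sqrt(d) (s(d) = sqrt(2*d) = sqrt(2)*sqrt(d))
(s(-11) + j)**2 = (sqrt(2)*sqrt(-11) - 145)**2 = (sqrt(2)*(I*sqrt(11)) - 145)**2 = (I*sqrt(22) - 145)**2 = (-145 + I*sqrt(22))**2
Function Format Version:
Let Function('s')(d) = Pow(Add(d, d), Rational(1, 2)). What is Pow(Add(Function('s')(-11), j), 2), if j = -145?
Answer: Pow(Add(145, Mul(-1, I, Pow(22, Rational(1, 2)))), 2) ≈ Add(21003., Mul(-1360.2, I))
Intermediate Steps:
Function('s')(d) = Mul(Pow(2, Rational(1, 2)), Pow(d, Rational(1, 2))) (Function('s')(d) = Pow(Mul(2, d), Rational(1, 2)) = Mul(Pow(2, Rational(1, 2)), Pow(d, Rational(1, 2))))
Pow(Add(Function('s')(-11), j), 2) = Pow(Add(Mul(Pow(2, Rational(1, 2)), Pow(-11, Rational(1, 2))), -145), 2) = Pow(Add(Mul(Pow(2, Rational(1, 2)), Mul(I, Pow(11, Rational(1, 2)))), -145), 2) = Pow(Add(Mul(I, Pow(22, Rational(1, 2))), -145), 2) = Pow(Add(-145, Mul(I, Pow(22, Rational(1, 2)))), 2)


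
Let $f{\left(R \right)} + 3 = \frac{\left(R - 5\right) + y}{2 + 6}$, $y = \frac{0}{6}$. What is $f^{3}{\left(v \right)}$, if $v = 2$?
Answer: $- \frac{19683}{512} \approx -38.443$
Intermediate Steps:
$y = 0$ ($y = 0 \cdot \frac{1}{6} = 0$)
$f{\left(R \right)} = - \frac{29}{8} + \frac{R}{8}$ ($f{\left(R \right)} = -3 + \frac{\left(R - 5\right) + 0}{2 + 6} = -3 + \frac{\left(-5 + R\right) + 0}{8} = -3 + \left(-5 + R\right) \frac{1}{8} = -3 + \left(- \frac{5}{8} + \frac{R}{8}\right) = - \frac{29}{8} + \frac{R}{8}$)
$f^{3}{\left(v \right)} = \left(- \frac{29}{8} + \frac{1}{8} \cdot 2\right)^{3} = \left(- \frac{29}{8} + \frac{1}{4}\right)^{3} = \left(- \frac{27}{8}\right)^{3} = - \frac{19683}{512}$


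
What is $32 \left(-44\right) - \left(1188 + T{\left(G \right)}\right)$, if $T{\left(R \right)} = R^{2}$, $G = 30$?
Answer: $-3496$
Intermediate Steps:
$32 \left(-44\right) - \left(1188 + T{\left(G \right)}\right) = 32 \left(-44\right) - \left(1188 + 30^{2}\right) = -1408 - \left(1188 + 900\right) = -1408 - 2088 = -3496$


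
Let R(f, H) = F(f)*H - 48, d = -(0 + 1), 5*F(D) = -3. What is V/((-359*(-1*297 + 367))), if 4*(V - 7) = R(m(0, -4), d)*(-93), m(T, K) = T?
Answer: -22181/502600 ≈ -0.044133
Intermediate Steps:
F(D) = -⅗ (F(D) = (⅕)*(-3) = -⅗)
d = -1 (d = -1*1 = -1)
R(f, H) = -48 - 3*H/5 (R(f, H) = -3*H/5 - 48 = -48 - 3*H/5)
V = 22181/20 (V = 7 + ((-48 - ⅗*(-1))*(-93))/4 = 7 + ((-48 + ⅗)*(-93))/4 = 7 + (-237/5*(-93))/4 = 7 + (¼)*(22041/5) = 7 + 22041/20 = 22181/20 ≈ 1109.1)
V/((-359*(-1*297 + 367))) = 22181/(20*((-359*(-1*297 + 367)))) = 22181/(20*((-359*(-297 + 367)))) = 22181/(20*((-359*70))) = (22181/20)/(-25130) = (22181/20)*(-1/25130) = -22181/502600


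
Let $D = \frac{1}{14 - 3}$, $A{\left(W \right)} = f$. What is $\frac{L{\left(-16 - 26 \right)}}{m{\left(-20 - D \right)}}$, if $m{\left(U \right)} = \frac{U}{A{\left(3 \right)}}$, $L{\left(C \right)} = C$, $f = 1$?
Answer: $\frac{462}{221} \approx 2.0905$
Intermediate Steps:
$A{\left(W \right)} = 1$
$D = \frac{1}{11} \approx 0.090909$
$m{\left(U \right)} = U$ ($m{\left(U \right)} = \frac{U}{1} = U 1 = U$)
$\frac{L{\left(-16 - 26 \right)}}{m{\left(-20 - D \right)}} = \frac{-16 - 26}{-20 - \frac{1}{11}} = - \frac{42}{-20 - \frac{1}{11}} = - \frac{42}{- \frac{221}{11}} = \left(-42\right) \left(- \frac{11}{221}\right) = \frac{462}{221}$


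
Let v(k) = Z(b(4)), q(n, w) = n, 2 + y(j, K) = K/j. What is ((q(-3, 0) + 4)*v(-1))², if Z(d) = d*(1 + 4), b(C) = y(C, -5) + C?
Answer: 225/16 ≈ 14.063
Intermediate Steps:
y(j, K) = -2 + K/j
b(C) = -2 + C - 5/C (b(C) = (-2 - 5/C) + C = -2 + C - 5/C)
Z(d) = 5*d (Z(d) = d*5 = 5*d)
v(k) = 15/4 (v(k) = 5*(-2 + 4 - 5/4) = 5*(¾) = 15/4)
((q(-3, 0) + 4)*v(-1))² = ((-3 + 4)*(15/4))² = (1*(15/4))² = (15/4)² = 225/16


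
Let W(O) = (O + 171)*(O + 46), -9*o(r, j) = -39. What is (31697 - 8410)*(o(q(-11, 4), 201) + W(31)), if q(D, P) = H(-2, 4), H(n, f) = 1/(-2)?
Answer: 1086920725/3 ≈ 3.6231e+8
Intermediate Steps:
H(n, f) = -½
q(D, P) = -½
o(r, j) = 13/3 (o(r, j) = -⅑*(-39) = 13/3)
W(O) = (46 + O)*(171 + O) (W(O) = (171 + O)*(46 + O) = (46 + O)*(171 + O))
(31697 - 8410)*(o(q(-11, 4), 201) + W(31)) = (31697 - 8410)*(13/3 + (7866 + 31² + 217*31)) = 23287*(13/3 + (7866 + 961 + 6727)) = 23287*(13/3 + 15554) = 23287*(46675/3) = 1086920725/3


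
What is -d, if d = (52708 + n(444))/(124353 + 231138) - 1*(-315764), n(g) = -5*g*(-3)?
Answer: -112251319492/355491 ≈ -3.1576e+5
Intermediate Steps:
n(g) = 15*g
d = 112251319492/355491 (d = (52708 + 15*444)/(124353 + 231138) - 1*(-315764) = (52708 + 6660)/355491 + 315764 = 59368*(1/355491) + 315764 = 59368/355491 + 315764 = 112251319492/355491 ≈ 3.1576e+5)
-d = -1*112251319492/355491 = -112251319492/355491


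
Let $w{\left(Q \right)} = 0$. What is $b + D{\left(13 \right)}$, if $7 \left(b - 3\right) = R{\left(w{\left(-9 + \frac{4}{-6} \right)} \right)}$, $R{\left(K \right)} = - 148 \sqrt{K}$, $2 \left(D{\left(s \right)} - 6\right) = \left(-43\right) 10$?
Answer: $-206$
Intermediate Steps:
$D{\left(s \right)} = -209$ ($D{\left(s \right)} = 6 + \frac{\left(-43\right) 10}{2} = 6 + \frac{1}{2} \left(-430\right) = 6 - 215 = -209$)
$b = 3$ ($b = 3 + \frac{\left(-148\right) \sqrt{0}}{7} = 3 + \frac{\left(-148\right) 0}{7} = 3 + \frac{1}{7} \cdot 0 = 3 + 0 = 3$)
$b + D{\left(13 \right)} = 3 - 209 = -206$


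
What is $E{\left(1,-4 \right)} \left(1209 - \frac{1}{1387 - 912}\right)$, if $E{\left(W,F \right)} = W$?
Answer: $\frac{574274}{475} \approx 1209.0$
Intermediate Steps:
$E{\left(1,-4 \right)} \left(1209 - \frac{1}{1387 - 912}\right) = 1 \left(1209 - \frac{1}{1387 - 912}\right) = 1 \left(1209 - \frac{1}{475}\right) = 1 \cdot \frac{574274}{475} = \frac{574274}{475}$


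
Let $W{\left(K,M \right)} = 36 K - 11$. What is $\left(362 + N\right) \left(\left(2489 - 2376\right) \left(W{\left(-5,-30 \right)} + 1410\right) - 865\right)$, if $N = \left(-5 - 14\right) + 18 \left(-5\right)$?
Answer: $34631146$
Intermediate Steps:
$W{\left(K,M \right)} = -11 + 36 K$
$N = -109$ ($N = -19 - 90 = -109$)
$\left(362 + N\right) \left(\left(2489 - 2376\right) \left(W{\left(-5,-30 \right)} + 1410\right) - 865\right) = \left(362 - 109\right) \left(\left(2489 - 2376\right) \left(\left(-11 + 36 \left(-5\right)\right) + 1410\right) - 865\right) = 253 \left(113 \left(\left(-11 - 180\right) + 1410\right) - 865\right) = 253 \left(113 \left(-191 + 1410\right) - 865\right) = 253 \left(113 \cdot 1219 - 865\right) = 253 \left(137747 - 865\right) = 253 \cdot 136882 = 34631146$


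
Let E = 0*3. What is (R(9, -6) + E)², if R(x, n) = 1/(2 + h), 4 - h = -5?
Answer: 1/121 ≈ 0.0082645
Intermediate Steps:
h = 9 (h = 4 - 1*(-5) = 4 + 5 = 9)
R(x, n) = 1/11 (R(x, n) = 1/(2 + 9) = 1/11)
E = 0
(R(9, -6) + E)² = (1/11 + 0)² = (1/11)² = 1/121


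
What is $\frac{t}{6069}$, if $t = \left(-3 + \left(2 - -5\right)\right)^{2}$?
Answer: $\frac{16}{6069} \approx 0.0026363$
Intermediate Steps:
$t = 16$ ($t = \left(-3 + \left(2 + 5\right)\right)^{2} = \left(-3 + 7\right)^{2} = 4^{2} = 16$)
$\frac{t}{6069} = \frac{16}{6069}$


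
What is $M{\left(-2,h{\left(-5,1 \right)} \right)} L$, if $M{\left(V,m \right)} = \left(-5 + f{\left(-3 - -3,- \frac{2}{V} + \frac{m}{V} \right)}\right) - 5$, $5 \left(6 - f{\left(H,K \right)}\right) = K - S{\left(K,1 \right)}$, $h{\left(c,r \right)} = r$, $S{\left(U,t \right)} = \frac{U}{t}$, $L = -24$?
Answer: $96$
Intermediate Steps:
$f{\left(H,K \right)} = 6$ ($f{\left(H,K \right)} = 6 - \frac{K - \frac{K}{1}}{5} = 6 - \frac{K - K 1}{5} = 6 - \frac{K - K}{5} = 6 - 0 = 6 + 0 = 6$)
$M{\left(V,m \right)} = -4$ ($M{\left(V,m \right)} = \left(-5 + 6\right) - 5 = 1 - 5 = -4$)
$M{\left(-2,h{\left(-5,1 \right)} \right)} L = \left(-4\right) \left(-24\right) = 96$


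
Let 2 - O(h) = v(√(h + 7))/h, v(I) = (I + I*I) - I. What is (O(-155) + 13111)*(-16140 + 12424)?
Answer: -7552275772/155 ≈ -4.8724e+7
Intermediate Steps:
v(I) = I² (v(I) = (I + I²) - I = I²)
O(h) = 2 - (7 + h)/h (O(h) = 2 - (√(h + 7))²/h = 2 - (√(7 + h))²/h = 2 - (7 + h)/h)
(O(-155) + 13111)*(-16140 + 12424) = ((-7 - 155)/(-155) + 13111)*(-16140 + 12424) = (-1/155*(-162) + 13111)*(-3716) = (162/155 + 13111)*(-3716) = (2032367/155)*(-3716) = -7552275772/155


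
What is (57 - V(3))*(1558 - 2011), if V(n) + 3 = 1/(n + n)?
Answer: -54209/2 ≈ -27105.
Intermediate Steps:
V(n) = -3 + 1/(2*n) (V(n) = -3 + 1/(n + n) = -3 + 1/(2*n))
(57 - V(3))*(1558 - 2011) = (57 - (-3 + (1/2)/3))*(1558 - 2011) = (57 - (-3 + (1/2)*(1/3)))*(-453) = (57 - (-3 + 1/6))*(-453) = (57 - 1*(-17/6))*(-453) = (57 + 17/6)*(-453) = (359/6)*(-453) = -54209/2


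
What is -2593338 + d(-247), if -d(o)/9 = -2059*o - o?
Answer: -7172718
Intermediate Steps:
d(o) = 18540*o (d(o) = -9*(-2059*o - o) = -(-18540)*o = 18540*o)
-2593338 + d(-247) = -2593338 + 18540*(-247) = -2593338 - 4579380 = -7172718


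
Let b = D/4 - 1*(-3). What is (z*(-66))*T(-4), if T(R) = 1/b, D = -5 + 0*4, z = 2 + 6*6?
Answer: -10032/7 ≈ -1433.1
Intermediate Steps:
z = 38 (z = 2 + 36 = 38)
D = -5 (D = -5 + 0 = -5)
b = 7/4 (b = -5/4 - 1*(-3) = -5*1/4 + 3 = -5/4 + 3 = 7/4 ≈ 1.7500)
T(R) = 4/7 (T(R) = 1/(7/4) = 4/7)
(z*(-66))*T(-4) = (38*(-66))*(4/7) = -2508*4/7 = -10032/7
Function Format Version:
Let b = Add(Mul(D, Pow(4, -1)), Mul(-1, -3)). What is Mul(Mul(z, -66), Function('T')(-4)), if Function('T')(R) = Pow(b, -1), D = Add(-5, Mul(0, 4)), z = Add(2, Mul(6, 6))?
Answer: Rational(-10032, 7) ≈ -1433.1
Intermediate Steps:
z = 38 (z = Add(2, 36) = 38)
D = -5 (D = Add(-5, 0) = -5)
b = Rational(7, 4) (b = Add(Mul(-5, Pow(4, -1)), Mul(-1, -3)) = Add(Mul(-5, Rational(1, 4)), 3) = Add(Rational(-5, 4), 3) = Rational(7, 4) ≈ 1.7500)
Function('T')(R) = Rational(4, 7) (Function('T')(R) = Pow(Rational(7, 4), -1) = Rational(4, 7))
Mul(Mul(z, -66), Function('T')(-4)) = Mul(Mul(38, -66), Rational(4, 7)) = Mul(-2508, Rational(4, 7)) = Rational(-10032, 7)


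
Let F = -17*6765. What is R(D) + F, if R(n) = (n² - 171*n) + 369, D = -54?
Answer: -102486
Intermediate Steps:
R(n) = 369 + n² - 171*n
F = -115005
R(D) + F = (369 + (-54)² - 171*(-54)) - 115005 = (369 + 2916 + 9234) - 115005 = 12519 - 115005 = -102486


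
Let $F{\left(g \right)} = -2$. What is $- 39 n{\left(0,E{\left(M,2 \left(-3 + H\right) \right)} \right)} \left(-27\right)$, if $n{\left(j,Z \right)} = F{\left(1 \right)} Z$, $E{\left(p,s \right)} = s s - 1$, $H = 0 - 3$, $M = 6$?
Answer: $-301158$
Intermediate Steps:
$H = -3$
$E{\left(p,s \right)} = -1 + s^{2}$ ($E{\left(p,s \right)} = s^{2} - 1 = -1 + s^{2}$)
$n{\left(j,Z \right)} = - 2 Z$
$- 39 n{\left(0,E{\left(M,2 \left(-3 + H\right) \right)} \right)} \left(-27\right) = - 39 \left(- 2 \left(-1 + \left(2 \left(-3 - 3\right)\right)^{2}\right)\right) \left(-27\right) = - 39 \left(- 2 \left(-1 + \left(2 \left(-6\right)\right)^{2}\right)\right) \left(-27\right) = - 39 \left(- 2 \left(-1 + \left(-12\right)^{2}\right)\right) \left(-27\right) = - 39 \left(- 2 \left(-1 + 144\right)\right) \left(-27\right) = - 39 \left(\left(-2\right) 143\right) \left(-27\right) = \left(-39\right) \left(-286\right) \left(-27\right) = 11154 \left(-27\right) = -301158$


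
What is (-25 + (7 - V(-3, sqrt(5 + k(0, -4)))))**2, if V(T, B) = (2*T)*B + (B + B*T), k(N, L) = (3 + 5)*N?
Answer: 644 - 288*sqrt(5) ≈ 0.012422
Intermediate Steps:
k(N, L) = 8*N
V(T, B) = B + 3*B*T (V(T, B) = 2*B*T + (B + B*T) = B + 3*B*T)
(-25 + (7 - V(-3, sqrt(5 + k(0, -4)))))**2 = (-25 + (7 - sqrt(5 + 8*0)*(1 + 3*(-3))))**2 = (-25 + (7 - sqrt(5 + 0)*(1 - 9)))**2 = (-25 + (7 - sqrt(5)*(-8)))**2 = (-25 + (7 - (-8)*sqrt(5)))**2 = (-25 + (7 + 8*sqrt(5)))**2 = (-18 + 8*sqrt(5))**2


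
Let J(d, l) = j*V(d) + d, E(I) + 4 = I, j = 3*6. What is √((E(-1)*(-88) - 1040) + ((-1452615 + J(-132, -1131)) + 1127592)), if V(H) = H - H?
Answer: 3*I*√36195 ≈ 570.75*I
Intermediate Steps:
j = 18
E(I) = -4 + I
V(H) = 0
J(d, l) = d (J(d, l) = 18*0 + d = 0 + d = d)
√((E(-1)*(-88) - 1040) + ((-1452615 + J(-132, -1131)) + 1127592)) = √(((-4 - 1)*(-88) - 1040) + ((-1452615 - 132) + 1127592)) = √((-5*(-88) - 1040) + (-1452747 + 1127592)) = √((440 - 1040) - 325155) = √(-600 - 325155) = √(-325755) = 3*I*√36195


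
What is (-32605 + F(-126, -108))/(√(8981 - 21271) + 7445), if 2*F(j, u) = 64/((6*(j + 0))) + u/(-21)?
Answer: -9175019963/2095643907 + 6161867*I*√12290/10478219535 ≈ -4.3781 + 0.065193*I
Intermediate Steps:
F(j, u) = -u/42 + 16/(3*j) (F(j, u) = (64/((6*(j + 0))) + u/(-21))/2 = (64/((6*j)) + u*(-1/21))/2 = (64*(1/(6*j)) - u/21)/2 = (32/(3*j) - u/21)/2 = (-u/21 + 32/(3*j))/2 = -u/42 + 16/(3*j))
(-32605 + F(-126, -108))/(√(8981 - 21271) + 7445) = (-32605 + (1/42)*(224 - 1*(-126)*(-108))/(-126))/(√(8981 - 21271) + 7445) = (-32605 + (1/42)*(-1/126)*(224 - 13608))/(√(-12290) + 7445) = (-32605 + (1/42)*(-1/126)*(-13384))/(I*√12290 + 7445) = (-32605 + 478/189)/(7445 + I*√12290) = -6161867/(189*(7445 + I*√12290))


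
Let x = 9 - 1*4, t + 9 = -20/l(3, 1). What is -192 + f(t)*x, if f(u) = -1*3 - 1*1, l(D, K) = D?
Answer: -212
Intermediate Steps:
t = -47/3 (t = -9 - 20/3 = -47/3 ≈ -15.667)
f(u) = -4 (f(u) = -3 - 1 = -4)
x = 5 (x = 9 - 4 = 5)
-192 + f(t)*x = -192 - 4*5 = -192 - 20 = -212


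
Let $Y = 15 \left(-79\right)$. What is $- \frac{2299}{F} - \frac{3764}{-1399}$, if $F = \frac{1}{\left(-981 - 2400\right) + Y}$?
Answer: $\frac{14685634130}{1399} \approx 1.0497 \cdot 10^{7}$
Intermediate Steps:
$Y = -1185$
$F = - \frac{1}{4566}$ ($F = \frac{1}{\left(-981 - 2400\right) - 1185} = \frac{1}{-3381 - 1185} = \frac{1}{-4566} = - \frac{1}{4566} \approx -0.00021901$)
$- \frac{2299}{F} - \frac{3764}{-1399} = - \frac{2299}{- \frac{1}{4566}} - \frac{3764}{-1399} = \left(-2299\right) \left(-4566\right) - - \frac{3764}{1399} = 10497234 + \frac{3764}{1399} = \frac{14685634130}{1399}$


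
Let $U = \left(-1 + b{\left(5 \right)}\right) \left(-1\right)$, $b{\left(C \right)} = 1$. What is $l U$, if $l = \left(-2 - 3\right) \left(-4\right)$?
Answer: $0$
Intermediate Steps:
$l = 20$ ($l = \left(-5\right) \left(-4\right) = 20$)
$U = 0$ ($U = \left(-1 + 1\right) \left(-1\right) = 0 \left(-1\right) = 0$)
$l U = 20 \cdot 0 = 0$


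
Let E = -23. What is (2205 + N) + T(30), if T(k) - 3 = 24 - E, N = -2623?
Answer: -368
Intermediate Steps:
T(k) = 50 (T(k) = 3 + (24 - 1*(-23)) = 3 + (24 + 23) = 3 + 47 = 50)
(2205 + N) + T(30) = (2205 - 2623) + 50 = -418 + 50 = -368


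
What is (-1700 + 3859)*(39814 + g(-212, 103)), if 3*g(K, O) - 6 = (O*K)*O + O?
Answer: -4597713563/3 ≈ -1.5326e+9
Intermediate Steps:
g(K, O) = 2 + O/3 + K*O²/3 (g(K, O) = 2 + ((O*K)*O + O)/3 = 2 + ((K*O)*O + O)/3 = 2 + (K*O² + O)/3 = 2 + (O + K*O²)/3 = 2 + (O/3 + K*O²/3) = 2 + O/3 + K*O²/3)
(-1700 + 3859)*(39814 + g(-212, 103)) = (-1700 + 3859)*(39814 + (2 + (⅓)*103 + (⅓)*(-212)*103²)) = 2159*(39814 + (2 + 103/3 + (⅓)*(-212)*10609)) = 2159*(39814 + (2 + 103/3 - 2249108/3)) = 2159*(39814 - 2248999/3) = 2159*(-2129557/3) = -4597713563/3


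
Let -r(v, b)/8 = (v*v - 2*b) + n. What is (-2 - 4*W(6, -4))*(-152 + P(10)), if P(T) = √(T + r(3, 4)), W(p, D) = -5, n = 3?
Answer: -2736 + 18*I*√22 ≈ -2736.0 + 84.427*I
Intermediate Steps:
r(v, b) = -24 - 8*v² + 16*b (r(v, b) = -8*((v*v - 2*b) + 3) = -8*((v² - 2*b) + 3) = -8*(3 + v² - 2*b) = -24 - 8*v² + 16*b)
P(T) = √(-32 + T) (P(T) = √(T + (-24 - 8*3² + 16*4)) = √(T + (-24 - 8*9 + 64)) = √(T + (-24 - 72 + 64)) = √(T - 32) = √(-32 + T))
(-2 - 4*W(6, -4))*(-152 + P(10)) = (-2 - 4*(-5))*(-152 + √(-32 + 10)) = (-2 + 20)*(-152 + √(-22)) = 18*(-152 + I*√22) = -2736 + 18*I*√22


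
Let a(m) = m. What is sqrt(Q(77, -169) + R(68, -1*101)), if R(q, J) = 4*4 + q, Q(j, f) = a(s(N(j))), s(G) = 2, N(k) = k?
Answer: sqrt(86) ≈ 9.2736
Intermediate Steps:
Q(j, f) = 2
R(q, J) = 16 + q
sqrt(Q(77, -169) + R(68, -1*101)) = sqrt(2 + (16 + 68)) = sqrt(2 + 84) = sqrt(86)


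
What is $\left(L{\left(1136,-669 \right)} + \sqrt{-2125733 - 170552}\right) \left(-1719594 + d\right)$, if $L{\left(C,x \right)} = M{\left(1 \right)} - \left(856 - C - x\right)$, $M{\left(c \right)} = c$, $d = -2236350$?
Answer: $1534906272 - 3955944 i \sqrt{2296285} \approx 1.5349 \cdot 10^{9} - 5.9946 \cdot 10^{9} i$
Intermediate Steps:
$L{\left(C,x \right)} = -855 + C + x$ ($L{\left(C,x \right)} = 1 - \left(856 - C - x\right) = 1 + \left(-856 + C + x\right) = -855 + C + x$)
$\left(L{\left(1136,-669 \right)} + \sqrt{-2125733 - 170552}\right) \left(-1719594 + d\right) = \left(\left(-855 + 1136 - 669\right) + \sqrt{-2125733 - 170552}\right) \left(-1719594 - 2236350\right) = \left(-388 + \sqrt{-2296285}\right) \left(-3955944\right) = \left(-388 + i \sqrt{2296285}\right) \left(-3955944\right) = 1534906272 - 3955944 i \sqrt{2296285}$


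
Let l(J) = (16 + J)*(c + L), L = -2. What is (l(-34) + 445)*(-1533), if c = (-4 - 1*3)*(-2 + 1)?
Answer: -544215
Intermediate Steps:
c = 7 (c = (-4 - 3)*(-1) = -7*(-1) = 7)
l(J) = 80 + 5*J (l(J) = (16 + J)*(7 - 2) = (16 + J)*5 = 80 + 5*J)
(l(-34) + 445)*(-1533) = ((80 + 5*(-34)) + 445)*(-1533) = ((80 - 170) + 445)*(-1533) = (-90 + 445)*(-1533) = 355*(-1533) = -544215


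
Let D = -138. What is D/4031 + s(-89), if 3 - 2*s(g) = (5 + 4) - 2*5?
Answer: 7924/4031 ≈ 1.9658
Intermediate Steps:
s(g) = 2 (s(g) = 3/2 - ((5 + 4) - 2*5)/2 = 3/2 - (9 - 10)/2 = 3/2 - ½*(-1) = 3/2 + ½ = 2)
D/4031 + s(-89) = -138/4031 + 2 = 7924/4031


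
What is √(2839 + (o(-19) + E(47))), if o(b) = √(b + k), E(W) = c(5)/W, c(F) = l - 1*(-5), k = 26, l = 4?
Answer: √(6271774 + 2209*√7)/47 ≈ 53.309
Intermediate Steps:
c(F) = 9 (c(F) = 4 - 1*(-5) = 4 + 5 = 9)
E(W) = 9/W
o(b) = √(26 + b) (o(b) = √(b + 26) = √(26 + b))
√(2839 + (o(-19) + E(47))) = √(2839 + (√(26 - 19) + 9/47)) = √(2839 + (√7 + 9*(1/47))) = √(2839 + (√7 + 9/47)) = √(2839 + (9/47 + √7)) = √(133442/47 + √7)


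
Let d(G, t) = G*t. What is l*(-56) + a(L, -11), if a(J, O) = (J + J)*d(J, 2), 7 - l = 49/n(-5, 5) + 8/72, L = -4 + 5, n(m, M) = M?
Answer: 7516/45 ≈ 167.02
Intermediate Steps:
L = 1
l = -131/45 (l = 7 - (49/5 + 8/72) = 7 - (49*(⅕) + 8*(1/72)) = 7 - (49/5 + ⅑) = 7 - 1*446/45 = 7 - 446/45 = -131/45 ≈ -2.9111)
a(J, O) = 4*J² (a(J, O) = (J + J)*(J*2) = (2*J)*(2*J) = 4*J²)
l*(-56) + a(L, -11) = -131/45*(-56) + 4*1² = 7336/45 + 4*1 = 7336/45 + 4 = 7516/45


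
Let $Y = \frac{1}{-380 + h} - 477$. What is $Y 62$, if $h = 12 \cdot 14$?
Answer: $- \frac{3134875}{106} \approx -29574.0$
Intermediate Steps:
$h = 168$
$Y = - \frac{101125}{212}$ ($Y = \frac{1}{-380 + 168} - 477 = \frac{1}{-212} - 477 = - \frac{1}{212} - 477 = - \frac{101125}{212} \approx -477.0$)
$Y 62 = \left(- \frac{101125}{212}\right) 62 = - \frac{3134875}{106}$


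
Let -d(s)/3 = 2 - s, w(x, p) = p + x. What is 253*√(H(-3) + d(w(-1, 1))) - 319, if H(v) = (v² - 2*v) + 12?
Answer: -319 + 253*√21 ≈ 840.39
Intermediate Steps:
d(s) = -6 + 3*s (d(s) = -3*(2 - s) = -6 + 3*s)
H(v) = 12 + v² - 2*v
253*√(H(-3) + d(w(-1, 1))) - 319 = 253*√((12 + (-3)² - 2*(-3)) + (-6 + 3*(1 - 1))) - 319 = 253*√((12 + 9 + 6) + (-6 + 3*0)) - 319 = 253*√(27 + (-6 + 0)) - 319 = 253*√(27 - 6) - 319 = 253*√21 - 319 = -319 + 253*√21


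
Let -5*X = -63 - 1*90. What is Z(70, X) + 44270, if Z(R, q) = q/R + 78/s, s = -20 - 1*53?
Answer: 1131082369/25550 ≈ 44269.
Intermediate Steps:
X = 153/5 (X = -(-63 - 1*90)/5 = -(-63 - 90)/5 = -⅕*(-153) = 153/5 ≈ 30.600)
s = -73 (s = -20 - 53 = -73)
Z(R, q) = -78/73 + q/R (Z(R, q) = q/R + 78/(-73) = q/R + 78*(-1/73) = q/R - 78/73 = -78/73 + q/R)
Z(70, X) + 44270 = (-78/73 + (153/5)/70) + 44270 = (-78/73 + (153/5)*(1/70)) + 44270 = (-78/73 + 153/350) + 44270 = -16131/25550 + 44270 = 1131082369/25550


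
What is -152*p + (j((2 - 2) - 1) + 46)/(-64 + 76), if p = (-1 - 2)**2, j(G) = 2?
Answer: -1364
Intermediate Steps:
p = 9 (p = (-3)**2 = 9)
-152*p + (j((2 - 2) - 1) + 46)/(-64 + 76) = -152*9 + (2 + 46)/(-64 + 76) = -1368 + 48/12 = -1368 + 48*(1/12) = -1368 + 4 = -1364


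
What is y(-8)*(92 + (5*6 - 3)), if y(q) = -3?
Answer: -357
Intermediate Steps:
y(-8)*(92 + (5*6 - 3)) = -3*(92 + (5*6 - 3)) = -3*(92 + (30 - 3)) = -3*(92 + 27) = -3*119 = -357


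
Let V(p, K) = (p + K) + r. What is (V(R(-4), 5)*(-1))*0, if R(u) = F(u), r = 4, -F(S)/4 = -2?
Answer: 0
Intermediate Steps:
F(S) = 8 (F(S) = -4*(-2) = 8)
R(u) = 8
V(p, K) = 4 + K + p (V(p, K) = (p + K) + 4 = (K + p) + 4 = 4 + K + p)
(V(R(-4), 5)*(-1))*0 = ((4 + 5 + 8)*(-1))*0 = (17*(-1))*0 = -17*0 = 0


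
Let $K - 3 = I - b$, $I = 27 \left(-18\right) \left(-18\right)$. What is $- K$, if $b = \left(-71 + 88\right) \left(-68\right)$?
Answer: $-9907$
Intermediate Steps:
$I = 8748$ ($I = \left(-486\right) \left(-18\right) = 8748$)
$b = -1156$ ($b = 17 \left(-68\right) = -1156$)
$K = 9907$ ($K = 3 + \left(8748 - -1156\right) = 3 + \left(8748 + 1156\right) = 3 + 9904 = 9907$)
$- K = \left(-1\right) 9907 = -9907$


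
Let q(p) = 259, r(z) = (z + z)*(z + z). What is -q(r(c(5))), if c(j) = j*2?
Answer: -259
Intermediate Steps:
c(j) = 2*j
r(z) = 4*z**2 (r(z) = (2*z)*(2*z) = 4*z**2)
-q(r(c(5))) = -1*259 = -259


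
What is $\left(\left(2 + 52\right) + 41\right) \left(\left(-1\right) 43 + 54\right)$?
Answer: $1045$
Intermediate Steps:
$\left(\left(2 + 52\right) + 41\right) \left(\left(-1\right) 43 + 54\right) = \left(54 + 41\right) \left(-43 + 54\right) = 95 \cdot 11 = 1045$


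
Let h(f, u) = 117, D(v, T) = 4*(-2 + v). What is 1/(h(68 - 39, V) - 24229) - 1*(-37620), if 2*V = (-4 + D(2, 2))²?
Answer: 907093439/24112 ≈ 37620.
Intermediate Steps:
D(v, T) = -8 + 4*v
V = 8 (V = (-4 + (-8 + 4*2))²/2 = (-4 + (-8 + 8))²/2 = (-4 + 0)²/2 = (½)*(-4)² = (½)*16 = 8)
1/(h(68 - 39, V) - 24229) - 1*(-37620) = 1/(117 - 24229) - 1*(-37620) = 1/(-24112) + 37620 = -1/24112 + 37620 = 907093439/24112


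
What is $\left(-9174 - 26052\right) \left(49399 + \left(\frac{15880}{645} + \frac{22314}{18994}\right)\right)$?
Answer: $- \frac{710989358370504}{408371} \approx -1.741 \cdot 10^{9}$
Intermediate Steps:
$\left(-9174 - 26052\right) \left(49399 + \left(\frac{15880}{645} + \frac{22314}{18994}\right)\right) = - 35226 \left(49399 + \left(15880 \cdot \frac{1}{645} + 22314 \cdot \frac{1}{18994}\right)\right) = - 35226 \left(49399 + \left(\frac{3176}{129} + \frac{11157}{9497}\right)\right) = - 35226 \left(49399 + \frac{31601725}{1225113}\right) = \left(-35226\right) \frac{60550958812}{1225113} = - \frac{710989358370504}{408371}$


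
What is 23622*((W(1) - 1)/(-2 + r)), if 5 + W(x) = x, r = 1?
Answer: 118110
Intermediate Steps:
W(x) = -5 + x
23622*((W(1) - 1)/(-2 + r)) = 23622*(((-5 + 1) - 1)/(-2 + 1)) = 23622*((-4 - 1)/(-1)) = 23622*(-5*(-1)) = 23622*5 = 118110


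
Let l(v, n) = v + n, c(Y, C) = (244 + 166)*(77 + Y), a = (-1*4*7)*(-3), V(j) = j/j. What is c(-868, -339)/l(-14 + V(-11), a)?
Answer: -324310/71 ≈ -4567.8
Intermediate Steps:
V(j) = 1
a = 84 (a = -4*7*(-3) = -28*(-3) = 84)
c(Y, C) = 31570 + 410*Y (c(Y, C) = 410*(77 + Y) = 31570 + 410*Y)
l(v, n) = n + v
c(-868, -339)/l(-14 + V(-11), a) = (31570 + 410*(-868))/(84 + (-14 + 1)) = (31570 - 355880)/(84 - 13) = -324310/71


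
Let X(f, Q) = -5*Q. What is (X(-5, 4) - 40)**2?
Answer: 3600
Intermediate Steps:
(X(-5, 4) - 40)**2 = (-5*4 - 40)**2 = (-20 - 40)**2 = (-60)**2 = 3600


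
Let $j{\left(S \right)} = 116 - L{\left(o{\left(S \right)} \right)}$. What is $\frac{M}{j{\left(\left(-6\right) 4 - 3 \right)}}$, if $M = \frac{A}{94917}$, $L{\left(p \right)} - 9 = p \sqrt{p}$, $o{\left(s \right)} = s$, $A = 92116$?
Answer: $\frac{2464103}{738739011} - \frac{621783 i \sqrt{3}}{246246337} \approx 0.0033356 - 0.0043735 i$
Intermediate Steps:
$L{\left(p \right)} = 9 + p^{\frac{3}{2}}$ ($L{\left(p \right)} = 9 + p \sqrt{p} = 9 + p^{\frac{3}{2}}$)
$j{\left(S \right)} = 107 - S^{\frac{3}{2}}$ ($j{\left(S \right)} = 116 - \left(9 + S^{\frac{3}{2}}\right) = 107 - S^{\frac{3}{2}}$)
$M = \frac{92116}{94917} \approx 0.97049$
$\frac{M}{j{\left(\left(-6\right) 4 - 3 \right)}} = \frac{92116}{94917 \left(107 - \left(\left(-6\right) 4 - 3\right)^{\frac{3}{2}}\right)} = \frac{92116}{94917 \left(107 - \left(-24 - 3\right)^{\frac{3}{2}}\right)} = \frac{92116}{94917 \left(107 - \left(-27\right)^{\frac{3}{2}}\right)} = \frac{92116}{94917 \left(107 - - 81 i \sqrt{3}\right)} = \frac{92116}{94917 \left(107 + 81 i \sqrt{3}\right)}$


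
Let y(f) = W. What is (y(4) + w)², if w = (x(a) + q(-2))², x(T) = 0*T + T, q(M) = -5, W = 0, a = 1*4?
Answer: 1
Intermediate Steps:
a = 4
y(f) = 0
x(T) = T (x(T) = 0 + T = T)
w = 1 (w = (4 - 5)² = (-1)² = 1)
(y(4) + w)² = (0 + 1)² = 1² = 1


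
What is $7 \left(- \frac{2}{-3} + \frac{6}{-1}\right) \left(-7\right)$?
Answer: $\frac{784}{3} \approx 261.33$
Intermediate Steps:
$7 \left(- \frac{2}{-3} + \frac{6}{-1}\right) \left(-7\right) = 7 \left(\left(-2\right) \left(- \frac{1}{3}\right) + 6 \left(-1\right)\right) \left(-7\right) = 7 \left(\frac{2}{3} - 6\right) \left(-7\right) = 7 \left(- \frac{16}{3}\right) \left(-7\right) = \left(- \frac{112}{3}\right) \left(-7\right) = \frac{784}{3}$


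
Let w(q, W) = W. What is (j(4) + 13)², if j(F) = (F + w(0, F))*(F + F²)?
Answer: 29929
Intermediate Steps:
j(F) = 2*F*(F + F²) (j(F) = (F + F)*(F + F²) = (2*F)*(F + F²) = 2*F*(F + F²))
(j(4) + 13)² = (2*4²*(1 + 4) + 13)² = (2*16*5 + 13)² = (160 + 13)² = 173² = 29929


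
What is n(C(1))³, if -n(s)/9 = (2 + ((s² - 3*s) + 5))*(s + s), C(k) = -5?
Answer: 75686967000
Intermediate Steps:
n(s) = -18*s*(7 + s² - 3*s) (n(s) = -9*(2 + ((s² - 3*s) + 5))*(s + s) = -9*(2 + (5 + s² - 3*s))*2*s = -9*(7 + s² - 3*s)*2*s = -18*s*(7 + s² - 3*s))
n(C(1))³ = (18*(-5)*(-7 - 1*(-5)² + 3*(-5)))³ = (18*(-5)*(-7 - 1*25 - 15))³ = (18*(-5)*(-7 - 25 - 15))³ = (18*(-5)*(-47))³ = 4230³ = 75686967000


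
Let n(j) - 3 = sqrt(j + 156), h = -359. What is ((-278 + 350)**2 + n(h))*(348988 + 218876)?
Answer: 2945510568 + 567864*I*sqrt(203) ≈ 2.9455e+9 + 8.0908e+6*I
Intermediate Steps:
n(j) = 3 + sqrt(156 + j) (n(j) = 3 + sqrt(j + 156) = 3 + sqrt(156 + j))
((-278 + 350)**2 + n(h))*(348988 + 218876) = ((-278 + 350)**2 + (3 + sqrt(156 - 359)))*(348988 + 218876) = (72**2 + (3 + sqrt(-203)))*567864 = (5184 + (3 + I*sqrt(203)))*567864 = (5187 + I*sqrt(203))*567864 = 2945510568 + 567864*I*sqrt(203)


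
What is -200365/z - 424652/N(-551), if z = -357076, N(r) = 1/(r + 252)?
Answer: 45338278428413/357076 ≈ 1.2697e+8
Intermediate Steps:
N(r) = 1/(252 + r)
-200365/z - 424652/N(-551) = -200365/(-357076) - 424652/(1/(252 - 551)) = -200365*(-1/357076) - 424652/(1/(-299)) = 200365/357076 - 424652/(-1/299) = 200365/357076 - 424652*(-299) = 200365/357076 + 126970948 = 45338278428413/357076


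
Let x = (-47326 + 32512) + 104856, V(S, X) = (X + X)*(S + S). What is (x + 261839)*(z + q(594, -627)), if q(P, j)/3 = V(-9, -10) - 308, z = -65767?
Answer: -23087264291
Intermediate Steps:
V(S, X) = 4*S*X (V(S, X) = (2*X)*(2*S) = 4*S*X)
x = 90042 (x = -14814 + 104856 = 90042)
q(P, j) = 156 (q(P, j) = 3*(4*(-9)*(-10) - 308) = 3*(360 - 308) = 3*52 = 156)
(x + 261839)*(z + q(594, -627)) = (90042 + 261839)*(-65767 + 156) = 351881*(-65611) = -23087264291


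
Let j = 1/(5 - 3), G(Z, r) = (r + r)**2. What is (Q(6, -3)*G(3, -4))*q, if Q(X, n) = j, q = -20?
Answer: -640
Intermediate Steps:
G(Z, r) = 4*r**2 (G(Z, r) = (2*r)**2 = 4*r**2)
j = 1/2 ≈ 0.50000
Q(X, n) = 1/2
(Q(6, -3)*G(3, -4))*q = ((4*(-4)**2)/2)*(-20) = ((4*16)/2)*(-20) = ((1/2)*64)*(-20) = 32*(-20) = -640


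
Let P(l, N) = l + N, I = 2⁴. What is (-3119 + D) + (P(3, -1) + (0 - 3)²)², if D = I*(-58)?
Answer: -3926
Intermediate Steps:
I = 16
D = -928 (D = 16*(-58) = -928)
P(l, N) = N + l
(-3119 + D) + (P(3, -1) + (0 - 3)²)² = (-3119 - 928) + ((-1 + 3) + (0 - 3)²)² = -4047 + (2 + (-3)²)² = -4047 + (2 + 9)² = -4047 + 11² = -4047 + 121 = -3926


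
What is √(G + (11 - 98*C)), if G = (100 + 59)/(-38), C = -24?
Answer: √3406130/38 ≈ 48.568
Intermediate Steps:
G = -159/38 (G = 159*(-1/38) = -159/38 ≈ -4.1842)
√(G + (11 - 98*C)) = √(-159/38 + (11 - 98*(-24))) = √(-159/38 + (11 + 2352)) = √(-159/38 + 2363) = √(89635/38) = √3406130/38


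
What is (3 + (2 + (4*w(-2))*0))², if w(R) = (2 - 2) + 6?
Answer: 25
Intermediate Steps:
w(R) = 6 (w(R) = 0 + 6 = 6)
(3 + (2 + (4*w(-2))*0))² = (3 + (2 + (4*6)*0))² = (3 + (2 + 24*0))² = (3 + (2 + 0))² = (3 + 2)² = 5² = 25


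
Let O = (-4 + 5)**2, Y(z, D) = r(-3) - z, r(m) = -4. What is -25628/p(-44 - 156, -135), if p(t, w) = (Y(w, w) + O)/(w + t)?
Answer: 2146345/33 ≈ 65041.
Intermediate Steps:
Y(z, D) = -4 - z
O = 1 (O = 1**2 = 1)
p(t, w) = (-3 - w)/(t + w) (p(t, w) = ((-4 - w) + 1)/(w + t) = (-3 - w)/(t + w))
-25628/p(-44 - 156, -135) = -25628*((-44 - 156) - 135)/(-3 - 1*(-135)) = -25628*(-200 - 135)/(-3 + 135) = -25628/(132/(-335)) = -25628/((-1/335*132)) = -25628/(-132/335) = -25628*(-335/132) = 2146345/33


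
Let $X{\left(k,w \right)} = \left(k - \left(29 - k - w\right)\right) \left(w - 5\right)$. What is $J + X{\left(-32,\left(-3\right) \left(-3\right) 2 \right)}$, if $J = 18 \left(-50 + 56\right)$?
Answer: $-867$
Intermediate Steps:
$J = 108$ ($J = 18 \cdot 6 = 108$)
$X{\left(k,w \right)} = \left(-5 + w\right) \left(-29 + w + 2 k\right)$ ($X{\left(k,w \right)} = \left(k + \left(-29 + k + w\right)\right) \left(w - 5\right) = \left(-29 + w + 2 k\right) \left(-5 + w\right) = \left(-5 + w\right) \left(-29 + w + 2 k\right)$)
$J + X{\left(-32,\left(-3\right) \left(-3\right) 2 \right)} = 108 + \left(145 + \left(\left(-3\right) \left(-3\right) 2\right)^{2} - 34 \left(-3\right) \left(-3\right) 2 - -320 + 2 \left(-32\right) \left(-3\right) \left(-3\right) 2\right) = 108 + \left(145 + \left(9 \cdot 2\right)^{2} - 34 \cdot 9 \cdot 2 + 320 + 2 \left(-32\right) 9 \cdot 2\right) = 108 + \left(145 + 18^{2} - 612 + 320 + 2 \left(-32\right) 18\right) = 108 + \left(145 + 324 - 612 + 320 - 1152\right) = 108 - 975 = -867$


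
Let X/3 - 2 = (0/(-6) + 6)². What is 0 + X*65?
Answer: 7410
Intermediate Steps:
X = 114 (X = 6 + 3*(0/(-6) + 6)² = 6 + 3*(0*(-⅙) + 6)² = 6 + 3*(0 + 6)² = 6 + 3*6² = 6 + 3*36 = 6 + 108 = 114)
0 + X*65 = 0 + 114*65 = 0 + 7410 = 7410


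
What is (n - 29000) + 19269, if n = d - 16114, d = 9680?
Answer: -16165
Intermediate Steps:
n = -6434 (n = 9680 - 16114 = -6434)
(n - 29000) + 19269 = (-6434 - 29000) + 19269 = -35434 + 19269 = -16165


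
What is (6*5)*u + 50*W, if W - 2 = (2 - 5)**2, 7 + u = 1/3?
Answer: 350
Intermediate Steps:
u = -20/3 (u = -7 + 1/3 = -20/3 ≈ -6.6667)
W = 11 (W = 2 + (2 - 5)**2 = 2 + (-3)**2 = 2 + 9 = 11)
(6*5)*u + 50*W = (6*5)*(-20/3) + 50*11 = 30*(-20/3) + 550 = -200 + 550 = 350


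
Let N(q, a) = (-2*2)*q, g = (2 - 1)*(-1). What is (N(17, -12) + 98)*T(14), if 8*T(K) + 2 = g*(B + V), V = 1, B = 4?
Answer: -105/4 ≈ -26.250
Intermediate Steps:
g = -1 (g = 1*(-1) = -1)
T(K) = -7/8 (T(K) = -¼ + (-(4 + 1))/8 = -¼ + (-1*5)/8 = -¼ + (⅛)*(-5) = -¼ - 5/8 = -7/8)
N(q, a) = -4*q
(N(17, -12) + 98)*T(14) = (-4*17 + 98)*(-7/8) = (-68 + 98)*(-7/8) = 30*(-7/8) = -105/4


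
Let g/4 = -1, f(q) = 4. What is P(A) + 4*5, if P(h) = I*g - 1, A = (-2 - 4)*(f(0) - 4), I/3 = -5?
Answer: 79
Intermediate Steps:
I = -15 (I = 3*(-5) = -15)
g = -4 (g = 4*(-1) = -4)
A = 0 (A = (-2 - 4)*(4 - 4) = -6*0 = 0)
P(h) = 59 (P(h) = -15*(-4) - 1 = 60 - 1 = 59)
P(A) + 4*5 = 59 + 4*5 = 59 + 20 = 79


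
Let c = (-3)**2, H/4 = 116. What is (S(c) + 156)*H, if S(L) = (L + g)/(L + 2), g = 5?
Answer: 802720/11 ≈ 72975.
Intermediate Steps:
H = 464 (H = 4*116 = 464)
c = 9
S(L) = (5 + L)/(2 + L) (S(L) = (L + 5)/(L + 2) = (5 + L)/(2 + L))
(S(c) + 156)*H = ((5 + 9)/(2 + 9) + 156)*464 = (14/11 + 156)*464 = (1730/11)*464 = 802720/11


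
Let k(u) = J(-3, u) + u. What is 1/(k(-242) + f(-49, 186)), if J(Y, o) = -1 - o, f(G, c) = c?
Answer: 1/185 ≈ 0.0054054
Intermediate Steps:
k(u) = -1 (k(u) = (-1 - u) + u = -1)
1/(k(-242) + f(-49, 186)) = 1/(-1 + 186) = 1/185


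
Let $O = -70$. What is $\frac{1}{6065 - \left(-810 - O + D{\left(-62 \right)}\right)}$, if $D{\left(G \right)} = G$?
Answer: $\frac{1}{6867} \approx 0.00014562$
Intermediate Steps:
$\frac{1}{6065 - \left(-810 - O + D{\left(-62 \right)}\right)} = \frac{1}{6065 - -802} = \frac{1}{6065 + \left(\left(810 - 70\right) + 62\right)} = \frac{1}{6065 + \left(740 + 62\right)} = \frac{1}{6065 + 802} = \frac{1}{6867}$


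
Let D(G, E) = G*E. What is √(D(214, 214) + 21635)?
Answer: 13*√399 ≈ 259.67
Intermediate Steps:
D(G, E) = E*G
√(D(214, 214) + 21635) = √(214*214 + 21635) = √(45796 + 21635) = √67431 = 13*√399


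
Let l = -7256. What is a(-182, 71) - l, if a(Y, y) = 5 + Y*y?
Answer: -5661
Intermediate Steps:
a(-182, 71) - l = (5 - 182*71) - 1*(-7256) = (5 - 12922) + 7256 = -12917 + 7256 = -5661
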